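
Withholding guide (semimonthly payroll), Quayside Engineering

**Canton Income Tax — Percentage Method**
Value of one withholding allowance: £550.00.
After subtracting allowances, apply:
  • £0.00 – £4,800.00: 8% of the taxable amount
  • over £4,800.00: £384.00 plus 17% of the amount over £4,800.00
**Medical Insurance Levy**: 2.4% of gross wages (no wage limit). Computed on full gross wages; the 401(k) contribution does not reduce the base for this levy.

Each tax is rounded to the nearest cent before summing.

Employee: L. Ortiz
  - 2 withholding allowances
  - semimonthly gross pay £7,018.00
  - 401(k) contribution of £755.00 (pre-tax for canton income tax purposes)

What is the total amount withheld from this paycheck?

£614.14

Canton Income Tax: taxable = £7,018.00 − £755.00 − 2×£550.00 = £5,163.00
  £384.00 + 17% × (£5,163.00 − £4,800.00) = £384.00 + 17% × £363.00 = £445.71
Medical Insurance Levy: 2.4% × £7,018.00 = £168.43
Total: £445.71 + £168.43 = £614.14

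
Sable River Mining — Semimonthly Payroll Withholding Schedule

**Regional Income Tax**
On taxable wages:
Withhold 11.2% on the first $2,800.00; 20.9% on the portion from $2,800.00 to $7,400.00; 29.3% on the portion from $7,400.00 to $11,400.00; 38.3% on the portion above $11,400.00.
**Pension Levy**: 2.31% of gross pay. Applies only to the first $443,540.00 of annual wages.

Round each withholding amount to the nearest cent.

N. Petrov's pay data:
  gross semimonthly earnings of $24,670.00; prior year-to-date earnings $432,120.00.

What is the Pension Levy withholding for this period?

Pension Levy: cap $443,540.00 − YTD $432,120.00 = $11,420.00 subject; 2.31% × $11,420.00 = $263.80

$263.80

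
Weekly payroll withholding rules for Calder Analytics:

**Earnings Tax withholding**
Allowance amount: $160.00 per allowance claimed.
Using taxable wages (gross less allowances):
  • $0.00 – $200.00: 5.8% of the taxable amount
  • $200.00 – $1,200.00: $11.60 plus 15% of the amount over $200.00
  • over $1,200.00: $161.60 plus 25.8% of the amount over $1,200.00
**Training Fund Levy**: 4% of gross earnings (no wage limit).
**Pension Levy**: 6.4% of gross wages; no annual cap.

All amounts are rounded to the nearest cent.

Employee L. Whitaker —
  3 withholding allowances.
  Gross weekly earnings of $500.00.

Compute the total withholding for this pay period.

$53.16

Earnings Tax: taxable = $500.00 − 3×$160.00 = $20.00
  5.8% × $20.00 = $1.16
Training Fund Levy: 4% × $500.00 = $20.00
Pension Levy: 6.4% × $500.00 = $32.00
Total: $1.16 + $20.00 + $32.00 = $53.16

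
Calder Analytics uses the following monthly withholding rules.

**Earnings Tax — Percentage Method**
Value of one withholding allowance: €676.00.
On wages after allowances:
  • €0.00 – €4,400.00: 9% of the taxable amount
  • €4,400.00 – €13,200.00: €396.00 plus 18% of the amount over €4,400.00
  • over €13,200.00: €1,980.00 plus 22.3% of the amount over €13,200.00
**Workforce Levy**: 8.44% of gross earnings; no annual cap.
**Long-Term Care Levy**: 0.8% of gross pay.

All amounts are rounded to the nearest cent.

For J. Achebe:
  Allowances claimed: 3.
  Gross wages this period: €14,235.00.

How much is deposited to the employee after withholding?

€11,118.43

Earnings Tax: taxable = €14,235.00 − 3×€676.00 = €12,207.00
  €396.00 + 18% × (€12,207.00 − €4,400.00) = €396.00 + 18% × €7,807.00 = €1,801.26
Workforce Levy: 8.44% × €14,235.00 = €1,201.43
Long-Term Care Levy: 0.8% × €14,235.00 = €113.88
Total withheld: €1,801.26 + €1,201.43 + €113.88 = €3,116.57
Net pay: €14,235.00 − €3,116.57 = €11,118.43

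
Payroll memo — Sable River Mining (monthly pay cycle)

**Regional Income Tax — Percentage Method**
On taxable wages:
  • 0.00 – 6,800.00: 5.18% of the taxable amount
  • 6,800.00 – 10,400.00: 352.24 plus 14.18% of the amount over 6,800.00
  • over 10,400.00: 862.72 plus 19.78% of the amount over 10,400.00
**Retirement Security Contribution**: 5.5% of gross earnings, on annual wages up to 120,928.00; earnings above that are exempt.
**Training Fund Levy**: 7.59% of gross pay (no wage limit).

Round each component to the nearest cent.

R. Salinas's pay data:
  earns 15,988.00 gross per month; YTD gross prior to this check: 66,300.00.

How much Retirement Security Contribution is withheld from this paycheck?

Retirement Security Contribution: 5.5% × 15,988.00 = 879.34

879.34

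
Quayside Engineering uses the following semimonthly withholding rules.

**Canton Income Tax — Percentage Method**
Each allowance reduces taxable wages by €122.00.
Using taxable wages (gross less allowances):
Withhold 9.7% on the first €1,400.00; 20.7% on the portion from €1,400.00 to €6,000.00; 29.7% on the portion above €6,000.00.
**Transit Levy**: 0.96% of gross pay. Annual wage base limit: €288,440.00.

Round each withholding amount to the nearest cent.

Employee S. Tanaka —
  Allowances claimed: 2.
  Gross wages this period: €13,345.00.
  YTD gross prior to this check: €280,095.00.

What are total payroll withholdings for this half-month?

€3,277.11

Canton Income Tax: taxable = €13,345.00 − 2×€122.00 = €13,101.00
  €1,088.00 + 29.7% × (€13,101.00 − €6,000.00) = €1,088.00 + 29.7% × €7,101.00 = €3,197.00
Transit Levy: cap €288,440.00 − YTD €280,095.00 = €8,345.00 subject; 0.96% × €8,345.00 = €80.11
Total: €3,197.00 + €80.11 = €3,277.11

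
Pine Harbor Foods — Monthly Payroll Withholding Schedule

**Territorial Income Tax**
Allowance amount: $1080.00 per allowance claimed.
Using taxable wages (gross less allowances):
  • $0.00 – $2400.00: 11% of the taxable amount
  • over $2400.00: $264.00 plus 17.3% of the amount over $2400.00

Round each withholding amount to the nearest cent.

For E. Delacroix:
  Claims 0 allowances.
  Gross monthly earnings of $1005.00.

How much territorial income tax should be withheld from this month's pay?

$110.55

Territorial Income Tax: taxable = $1005.00
  11% × $1005.00 = $110.55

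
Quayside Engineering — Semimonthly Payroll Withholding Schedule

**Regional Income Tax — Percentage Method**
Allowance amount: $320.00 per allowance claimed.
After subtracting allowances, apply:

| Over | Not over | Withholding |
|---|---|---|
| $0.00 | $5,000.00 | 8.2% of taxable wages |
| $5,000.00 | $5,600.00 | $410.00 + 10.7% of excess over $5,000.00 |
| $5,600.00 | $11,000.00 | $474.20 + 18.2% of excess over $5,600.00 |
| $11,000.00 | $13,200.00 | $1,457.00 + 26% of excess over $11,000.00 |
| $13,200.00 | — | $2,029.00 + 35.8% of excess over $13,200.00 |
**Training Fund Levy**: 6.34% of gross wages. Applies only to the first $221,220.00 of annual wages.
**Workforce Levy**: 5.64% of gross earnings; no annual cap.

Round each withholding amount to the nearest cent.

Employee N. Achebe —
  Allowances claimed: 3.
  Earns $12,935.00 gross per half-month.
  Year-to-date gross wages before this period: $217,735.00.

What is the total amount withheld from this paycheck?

$2,660.98

Regional Income Tax: taxable = $12,935.00 − 3×$320.00 = $11,975.00
  $1,457.00 + 26% × ($11,975.00 − $11,000.00) = $1,457.00 + 26% × $975.00 = $1,710.50
Training Fund Levy: cap $221,220.00 − YTD $217,735.00 = $3,485.00 subject; 6.34% × $3,485.00 = $220.95
Workforce Levy: 5.64% × $12,935.00 = $729.53
Total: $1,710.50 + $220.95 + $729.53 = $2,660.98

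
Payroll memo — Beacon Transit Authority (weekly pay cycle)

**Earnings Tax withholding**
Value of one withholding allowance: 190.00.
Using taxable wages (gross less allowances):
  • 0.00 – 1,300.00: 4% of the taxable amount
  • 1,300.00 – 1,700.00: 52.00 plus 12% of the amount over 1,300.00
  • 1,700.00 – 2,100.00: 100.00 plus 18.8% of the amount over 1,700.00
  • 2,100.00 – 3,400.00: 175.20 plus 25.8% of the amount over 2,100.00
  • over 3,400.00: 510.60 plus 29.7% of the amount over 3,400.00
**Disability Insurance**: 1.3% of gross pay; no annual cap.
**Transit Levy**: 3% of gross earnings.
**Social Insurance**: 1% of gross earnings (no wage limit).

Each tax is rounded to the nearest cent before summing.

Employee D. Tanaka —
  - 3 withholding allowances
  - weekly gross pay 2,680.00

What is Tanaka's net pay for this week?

Earnings Tax: taxable = 2,680.00 − 3×190.00 = 2,110.00
  175.20 + 25.8% × (2,110.00 − 2,100.00) = 175.20 + 25.8% × 10.00 = 177.78
Disability Insurance: 1.3% × 2,680.00 = 34.84
Transit Levy: 3% × 2,680.00 = 80.40
Social Insurance: 1% × 2,680.00 = 26.80
Total withheld: 177.78 + 34.84 + 80.40 + 26.80 = 319.82
Net pay: 2,680.00 − 319.82 = 2,360.18

2,360.18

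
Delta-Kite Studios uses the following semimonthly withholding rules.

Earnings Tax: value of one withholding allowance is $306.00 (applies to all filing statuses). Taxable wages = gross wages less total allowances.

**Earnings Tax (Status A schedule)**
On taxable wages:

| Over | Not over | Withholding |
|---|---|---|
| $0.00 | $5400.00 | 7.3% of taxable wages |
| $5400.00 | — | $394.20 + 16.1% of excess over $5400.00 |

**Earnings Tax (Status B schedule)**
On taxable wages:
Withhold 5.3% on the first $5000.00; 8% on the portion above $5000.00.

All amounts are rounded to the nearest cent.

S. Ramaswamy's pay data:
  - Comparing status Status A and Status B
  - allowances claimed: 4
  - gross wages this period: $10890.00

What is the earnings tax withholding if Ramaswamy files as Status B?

$638.28

Earnings Tax (Status B): taxable = $10890.00 − 4×$306.00 = $9666.00
  $265.00 + 8% × ($9666.00 − $5000.00) = $265.00 + 8% × $4666.00 = $638.28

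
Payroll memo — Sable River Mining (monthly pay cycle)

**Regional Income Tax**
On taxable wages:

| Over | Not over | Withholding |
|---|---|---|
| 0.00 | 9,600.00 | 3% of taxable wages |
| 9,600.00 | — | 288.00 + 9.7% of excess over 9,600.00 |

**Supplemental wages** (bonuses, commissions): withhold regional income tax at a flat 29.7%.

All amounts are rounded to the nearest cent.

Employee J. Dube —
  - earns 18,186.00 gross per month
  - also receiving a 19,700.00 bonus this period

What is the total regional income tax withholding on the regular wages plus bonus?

Regional Income Tax: taxable = 18,186.00
  288.00 + 9.7% × (18,186.00 − 9,600.00) = 288.00 + 9.7% × 8,586.00 = 1,120.84
Supplemental (29.7% flat on bonus): 29.7% × 19,700.00 = 5,850.90
Total regional income tax: 1,120.84 + 5,850.90 = 6,971.74

6,971.74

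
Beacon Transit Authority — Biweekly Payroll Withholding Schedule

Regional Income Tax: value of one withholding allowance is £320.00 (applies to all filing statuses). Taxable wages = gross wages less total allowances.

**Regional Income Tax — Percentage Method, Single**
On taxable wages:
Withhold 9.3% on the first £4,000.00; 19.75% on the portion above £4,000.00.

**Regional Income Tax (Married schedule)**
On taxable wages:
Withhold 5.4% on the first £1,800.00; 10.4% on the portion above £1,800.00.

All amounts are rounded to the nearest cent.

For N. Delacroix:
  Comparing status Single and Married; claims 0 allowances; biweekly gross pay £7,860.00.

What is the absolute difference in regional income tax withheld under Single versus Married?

Regional Income Tax (Single): taxable = £7,860.00
  £372.00 + 19.75% × (£7,860.00 − £4,000.00) = £372.00 + 19.75% × £3,860.00 = £1,134.35
Regional Income Tax (Married): taxable = £7,860.00
  £97.20 + 10.4% × (£7,860.00 − £1,800.00) = £97.20 + 10.4% × £6,060.00 = £727.44
Difference: |£1,134.35 − £727.44| = £406.91 (higher under Single)

£406.91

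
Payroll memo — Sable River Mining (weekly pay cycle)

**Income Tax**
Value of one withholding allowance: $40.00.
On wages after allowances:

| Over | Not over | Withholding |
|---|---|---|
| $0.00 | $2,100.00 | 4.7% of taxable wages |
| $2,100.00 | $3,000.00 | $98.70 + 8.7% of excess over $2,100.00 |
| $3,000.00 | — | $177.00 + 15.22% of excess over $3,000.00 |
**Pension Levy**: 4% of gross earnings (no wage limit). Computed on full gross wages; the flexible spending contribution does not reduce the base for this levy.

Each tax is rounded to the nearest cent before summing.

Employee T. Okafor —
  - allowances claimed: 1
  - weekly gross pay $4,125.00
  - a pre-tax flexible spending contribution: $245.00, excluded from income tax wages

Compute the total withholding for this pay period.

Income Tax: taxable = $4,125.00 − $245.00 − 1×$40.00 = $3,840.00
  $177.00 + 15.22% × ($3,840.00 − $3,000.00) = $177.00 + 15.22% × $840.00 = $304.85
Pension Levy: 4% × $4,125.00 = $165.00
Total: $304.85 + $165.00 = $469.85

$469.85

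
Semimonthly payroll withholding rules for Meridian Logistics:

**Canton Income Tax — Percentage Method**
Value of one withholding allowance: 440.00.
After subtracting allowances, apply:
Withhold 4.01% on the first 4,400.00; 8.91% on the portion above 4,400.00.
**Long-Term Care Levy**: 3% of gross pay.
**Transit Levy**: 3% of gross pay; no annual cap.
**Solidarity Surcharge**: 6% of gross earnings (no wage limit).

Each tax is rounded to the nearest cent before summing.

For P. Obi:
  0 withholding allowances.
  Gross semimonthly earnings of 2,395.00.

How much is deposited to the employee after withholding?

2,011.56

Canton Income Tax: taxable = 2,395.00
  4.01% × 2,395.00 = 96.04
Long-Term Care Levy: 3% × 2,395.00 = 71.85
Transit Levy: 3% × 2,395.00 = 71.85
Solidarity Surcharge: 6% × 2,395.00 = 143.70
Total withheld: 96.04 + 71.85 + 71.85 + 143.70 = 383.44
Net pay: 2,395.00 − 383.44 = 2,011.56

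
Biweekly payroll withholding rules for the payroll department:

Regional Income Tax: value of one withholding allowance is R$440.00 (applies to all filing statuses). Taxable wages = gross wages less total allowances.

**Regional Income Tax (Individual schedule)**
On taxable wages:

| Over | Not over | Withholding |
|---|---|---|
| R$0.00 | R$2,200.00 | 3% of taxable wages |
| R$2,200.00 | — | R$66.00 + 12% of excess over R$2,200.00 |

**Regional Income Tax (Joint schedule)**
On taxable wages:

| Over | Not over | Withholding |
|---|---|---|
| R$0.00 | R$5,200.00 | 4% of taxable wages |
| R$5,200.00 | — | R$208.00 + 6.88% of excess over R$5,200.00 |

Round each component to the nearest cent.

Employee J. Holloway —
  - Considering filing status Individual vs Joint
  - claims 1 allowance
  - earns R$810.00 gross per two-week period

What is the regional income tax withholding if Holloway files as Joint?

R$14.80

Regional Income Tax (Joint): taxable = R$810.00 − 1×R$440.00 = R$370.00
  4% × R$370.00 = R$14.80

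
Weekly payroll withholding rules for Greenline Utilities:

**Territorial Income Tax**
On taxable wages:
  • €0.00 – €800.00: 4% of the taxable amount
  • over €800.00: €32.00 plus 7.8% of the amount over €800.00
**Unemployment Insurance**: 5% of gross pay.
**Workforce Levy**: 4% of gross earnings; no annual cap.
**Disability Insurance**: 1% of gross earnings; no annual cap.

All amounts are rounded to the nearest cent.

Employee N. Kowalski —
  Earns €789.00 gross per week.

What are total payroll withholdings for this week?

Territorial Income Tax: taxable = €789.00
  4% × €789.00 = €31.56
Unemployment Insurance: 5% × €789.00 = €39.45
Workforce Levy: 4% × €789.00 = €31.56
Disability Insurance: 1% × €789.00 = €7.89
Total: €31.56 + €39.45 + €31.56 + €7.89 = €110.46

€110.46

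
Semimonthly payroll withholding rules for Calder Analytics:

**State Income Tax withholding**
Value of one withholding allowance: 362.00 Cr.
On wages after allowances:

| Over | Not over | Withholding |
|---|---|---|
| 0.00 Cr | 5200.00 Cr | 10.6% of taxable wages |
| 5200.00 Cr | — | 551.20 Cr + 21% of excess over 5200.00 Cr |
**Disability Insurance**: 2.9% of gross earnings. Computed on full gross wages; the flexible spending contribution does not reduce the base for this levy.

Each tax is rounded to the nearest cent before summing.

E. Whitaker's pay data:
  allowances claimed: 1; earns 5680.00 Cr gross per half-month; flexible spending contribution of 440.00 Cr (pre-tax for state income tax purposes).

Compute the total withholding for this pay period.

State Income Tax: taxable = 5680.00 Cr − 440.00 Cr − 1×362.00 Cr = 4878.00 Cr
  10.6% × 4878.00 Cr = 517.07 Cr
Disability Insurance: 2.9% × 5680.00 Cr = 164.72 Cr
Total: 517.07 Cr + 164.72 Cr = 681.79 Cr

681.79 Cr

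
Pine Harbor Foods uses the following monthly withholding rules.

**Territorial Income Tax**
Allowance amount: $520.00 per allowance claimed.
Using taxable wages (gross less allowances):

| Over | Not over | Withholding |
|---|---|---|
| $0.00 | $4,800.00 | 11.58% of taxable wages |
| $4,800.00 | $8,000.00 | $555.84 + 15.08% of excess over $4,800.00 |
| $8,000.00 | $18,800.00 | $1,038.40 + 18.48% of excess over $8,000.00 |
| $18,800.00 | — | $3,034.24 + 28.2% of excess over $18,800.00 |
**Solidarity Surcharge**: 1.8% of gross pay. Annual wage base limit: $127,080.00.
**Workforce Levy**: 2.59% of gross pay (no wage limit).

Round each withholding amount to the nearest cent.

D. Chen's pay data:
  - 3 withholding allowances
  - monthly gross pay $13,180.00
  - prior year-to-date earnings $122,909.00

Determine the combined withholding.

$2,123.82

Territorial Income Tax: taxable = $13,180.00 − 3×$520.00 = $11,620.00
  $1,038.40 + 18.48% × ($11,620.00 − $8,000.00) = $1,038.40 + 18.48% × $3,620.00 = $1,707.38
Solidarity Surcharge: cap $127,080.00 − YTD $122,909.00 = $4,171.00 subject; 1.8% × $4,171.00 = $75.08
Workforce Levy: 2.59% × $13,180.00 = $341.36
Total: $1,707.38 + $75.08 + $341.36 = $2,123.82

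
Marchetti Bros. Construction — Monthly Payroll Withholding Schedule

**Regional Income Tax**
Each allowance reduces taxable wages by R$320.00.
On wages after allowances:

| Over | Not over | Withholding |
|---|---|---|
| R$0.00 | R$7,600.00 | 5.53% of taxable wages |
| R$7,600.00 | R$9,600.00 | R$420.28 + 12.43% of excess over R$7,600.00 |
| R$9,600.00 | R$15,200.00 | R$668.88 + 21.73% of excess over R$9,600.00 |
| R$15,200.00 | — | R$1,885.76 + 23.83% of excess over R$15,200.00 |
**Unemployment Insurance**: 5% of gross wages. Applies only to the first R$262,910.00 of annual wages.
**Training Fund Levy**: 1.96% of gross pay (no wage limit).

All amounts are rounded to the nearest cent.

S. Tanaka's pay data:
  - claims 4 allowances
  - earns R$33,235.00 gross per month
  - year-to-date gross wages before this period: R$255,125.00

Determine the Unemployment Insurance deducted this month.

R$389.25

Unemployment Insurance: cap R$262,910.00 − YTD R$255,125.00 = R$7,785.00 subject; 5% × R$7,785.00 = R$389.25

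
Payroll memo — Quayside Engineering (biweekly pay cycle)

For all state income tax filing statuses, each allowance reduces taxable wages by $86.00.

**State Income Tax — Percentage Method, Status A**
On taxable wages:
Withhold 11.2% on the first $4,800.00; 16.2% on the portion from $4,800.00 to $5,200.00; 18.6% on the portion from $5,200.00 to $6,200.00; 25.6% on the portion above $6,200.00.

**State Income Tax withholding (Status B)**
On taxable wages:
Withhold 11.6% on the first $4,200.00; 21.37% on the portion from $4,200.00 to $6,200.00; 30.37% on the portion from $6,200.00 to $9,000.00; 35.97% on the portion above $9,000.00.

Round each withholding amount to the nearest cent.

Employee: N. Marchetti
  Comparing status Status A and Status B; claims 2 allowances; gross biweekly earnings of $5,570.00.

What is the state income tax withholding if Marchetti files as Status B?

$743.21

State Income Tax (Status B): taxable = $5,570.00 − 2×$86.00 = $5,398.00
  $487.20 + 21.37% × ($5,398.00 − $4,200.00) = $487.20 + 21.37% × $1,198.00 = $743.21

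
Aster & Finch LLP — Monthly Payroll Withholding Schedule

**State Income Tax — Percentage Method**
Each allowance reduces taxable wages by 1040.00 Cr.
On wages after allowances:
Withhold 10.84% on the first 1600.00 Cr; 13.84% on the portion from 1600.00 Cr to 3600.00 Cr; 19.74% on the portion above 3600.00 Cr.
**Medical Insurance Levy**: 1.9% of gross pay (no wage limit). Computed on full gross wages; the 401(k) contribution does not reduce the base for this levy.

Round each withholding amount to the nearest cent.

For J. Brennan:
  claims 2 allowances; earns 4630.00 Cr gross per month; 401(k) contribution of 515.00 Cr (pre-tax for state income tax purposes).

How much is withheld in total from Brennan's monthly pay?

321.61 Cr

State Income Tax: taxable = 4630.00 Cr − 515.00 Cr − 2×1040.00 Cr = 2035.00 Cr
  173.44 Cr + 13.84% × (2035.00 Cr − 1600.00 Cr) = 173.44 Cr + 13.84% × 435.00 Cr = 233.64 Cr
Medical Insurance Levy: 1.9% × 4630.00 Cr = 87.97 Cr
Total: 233.64 Cr + 87.97 Cr = 321.61 Cr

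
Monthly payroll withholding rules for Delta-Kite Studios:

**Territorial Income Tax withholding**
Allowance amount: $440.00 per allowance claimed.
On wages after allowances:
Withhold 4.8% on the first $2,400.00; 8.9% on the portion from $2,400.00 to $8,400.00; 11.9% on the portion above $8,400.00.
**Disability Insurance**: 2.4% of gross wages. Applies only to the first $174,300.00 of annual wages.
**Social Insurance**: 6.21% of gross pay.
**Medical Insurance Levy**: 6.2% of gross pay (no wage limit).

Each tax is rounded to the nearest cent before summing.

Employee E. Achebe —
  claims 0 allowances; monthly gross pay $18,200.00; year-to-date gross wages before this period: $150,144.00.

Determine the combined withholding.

Territorial Income Tax: taxable = $18,200.00
  $649.20 + 11.9% × ($18,200.00 − $8,400.00) = $649.20 + 11.9% × $9,800.00 = $1,815.40
Disability Insurance: 2.4% × $18,200.00 = $436.80
Social Insurance: 6.21% × $18,200.00 = $1,130.22
Medical Insurance Levy: 6.2% × $18,200.00 = $1,128.40
Total: $1,815.40 + $436.80 + $1,130.22 + $1,128.40 = $4,510.82

$4,510.82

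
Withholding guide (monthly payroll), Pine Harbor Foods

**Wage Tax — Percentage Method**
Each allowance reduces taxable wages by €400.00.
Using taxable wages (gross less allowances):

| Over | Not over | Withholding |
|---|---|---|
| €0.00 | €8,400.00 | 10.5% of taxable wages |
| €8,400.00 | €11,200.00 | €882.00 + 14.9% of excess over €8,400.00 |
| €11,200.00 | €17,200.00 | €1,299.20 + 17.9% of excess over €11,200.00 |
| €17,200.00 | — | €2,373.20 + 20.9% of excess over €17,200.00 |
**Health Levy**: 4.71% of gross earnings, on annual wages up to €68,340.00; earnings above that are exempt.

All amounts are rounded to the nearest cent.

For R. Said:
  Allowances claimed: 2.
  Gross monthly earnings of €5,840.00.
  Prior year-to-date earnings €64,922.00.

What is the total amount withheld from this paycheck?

€690.19

Wage Tax: taxable = €5,840.00 − 2×€400.00 = €5,040.00
  10.5% × €5,040.00 = €529.20
Health Levy: cap €68,340.00 − YTD €64,922.00 = €3,418.00 subject; 4.71% × €3,418.00 = €160.99
Total: €529.20 + €160.99 = €690.19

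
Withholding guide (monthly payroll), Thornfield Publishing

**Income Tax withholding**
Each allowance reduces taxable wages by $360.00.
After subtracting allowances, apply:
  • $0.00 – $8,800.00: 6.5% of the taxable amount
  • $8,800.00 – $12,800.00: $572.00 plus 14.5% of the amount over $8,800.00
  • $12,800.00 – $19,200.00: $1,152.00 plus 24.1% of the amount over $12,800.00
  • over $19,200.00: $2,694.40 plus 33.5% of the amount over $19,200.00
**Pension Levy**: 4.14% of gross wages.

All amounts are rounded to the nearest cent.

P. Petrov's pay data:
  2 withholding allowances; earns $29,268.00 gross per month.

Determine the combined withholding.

Income Tax: taxable = $29,268.00 − 2×$360.00 = $28,548.00
  $2,694.40 + 33.5% × ($28,548.00 − $19,200.00) = $2,694.40 + 33.5% × $9,348.00 = $5,825.98
Pension Levy: 4.14% × $29,268.00 = $1,211.70
Total: $5,825.98 + $1,211.70 = $7,037.68

$7,037.68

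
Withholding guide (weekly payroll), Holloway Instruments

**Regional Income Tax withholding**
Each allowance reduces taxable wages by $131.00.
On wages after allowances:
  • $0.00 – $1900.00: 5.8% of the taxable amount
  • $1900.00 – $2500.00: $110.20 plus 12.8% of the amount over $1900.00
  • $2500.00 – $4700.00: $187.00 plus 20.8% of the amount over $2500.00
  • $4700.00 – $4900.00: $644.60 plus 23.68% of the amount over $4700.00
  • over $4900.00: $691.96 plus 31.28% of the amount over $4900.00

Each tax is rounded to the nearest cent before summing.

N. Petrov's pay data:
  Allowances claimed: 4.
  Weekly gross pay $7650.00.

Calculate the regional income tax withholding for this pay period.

$1388.25

Regional Income Tax: taxable = $7650.00 − 4×$131.00 = $7126.00
  $691.96 + 31.28% × ($7126.00 − $4900.00) = $691.96 + 31.28% × $2226.00 = $1388.25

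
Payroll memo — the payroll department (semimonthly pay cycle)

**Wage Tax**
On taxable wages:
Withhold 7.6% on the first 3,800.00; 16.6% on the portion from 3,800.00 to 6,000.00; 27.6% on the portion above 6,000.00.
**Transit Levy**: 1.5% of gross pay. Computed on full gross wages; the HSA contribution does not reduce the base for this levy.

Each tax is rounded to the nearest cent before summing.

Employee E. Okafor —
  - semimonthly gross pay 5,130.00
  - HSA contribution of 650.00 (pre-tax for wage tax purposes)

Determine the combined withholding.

478.63

Wage Tax: taxable = 5,130.00 − 650.00 = 4,480.00
  288.80 + 16.6% × (4,480.00 − 3,800.00) = 288.80 + 16.6% × 680.00 = 401.68
Transit Levy: 1.5% × 5,130.00 = 76.95
Total: 401.68 + 76.95 = 478.63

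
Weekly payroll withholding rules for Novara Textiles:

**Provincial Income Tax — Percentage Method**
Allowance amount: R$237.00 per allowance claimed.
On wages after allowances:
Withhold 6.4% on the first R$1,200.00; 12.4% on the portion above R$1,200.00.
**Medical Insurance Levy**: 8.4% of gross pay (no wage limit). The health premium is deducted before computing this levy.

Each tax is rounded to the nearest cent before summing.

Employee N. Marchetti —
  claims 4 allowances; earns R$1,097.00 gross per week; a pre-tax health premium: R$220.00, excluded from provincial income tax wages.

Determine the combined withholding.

R$73.67

Provincial Income Tax: taxable = R$1,097.00 − R$220.00 − 4×R$237.00 = R$-71.00
  Taxable ≤ 0 → R$0.00
Medical Insurance Levy: 8.4% × R$877.00 = R$73.67
Total: R$0.00 + R$73.67 = R$73.67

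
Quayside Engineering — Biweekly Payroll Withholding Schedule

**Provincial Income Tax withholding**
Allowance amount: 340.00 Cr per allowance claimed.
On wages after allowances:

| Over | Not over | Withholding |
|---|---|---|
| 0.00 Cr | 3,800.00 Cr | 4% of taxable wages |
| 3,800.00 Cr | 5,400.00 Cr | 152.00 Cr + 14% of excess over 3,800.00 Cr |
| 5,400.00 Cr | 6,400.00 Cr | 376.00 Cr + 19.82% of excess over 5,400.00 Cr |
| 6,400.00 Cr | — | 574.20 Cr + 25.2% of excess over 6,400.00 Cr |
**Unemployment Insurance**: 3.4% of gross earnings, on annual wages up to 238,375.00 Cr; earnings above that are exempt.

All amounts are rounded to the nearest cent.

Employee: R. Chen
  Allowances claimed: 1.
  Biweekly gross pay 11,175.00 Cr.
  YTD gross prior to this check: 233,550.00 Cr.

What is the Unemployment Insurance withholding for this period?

164.05 Cr

Unemployment Insurance: cap 238,375.00 Cr − YTD 233,550.00 Cr = 4,825.00 Cr subject; 3.4% × 4,825.00 Cr = 164.05 Cr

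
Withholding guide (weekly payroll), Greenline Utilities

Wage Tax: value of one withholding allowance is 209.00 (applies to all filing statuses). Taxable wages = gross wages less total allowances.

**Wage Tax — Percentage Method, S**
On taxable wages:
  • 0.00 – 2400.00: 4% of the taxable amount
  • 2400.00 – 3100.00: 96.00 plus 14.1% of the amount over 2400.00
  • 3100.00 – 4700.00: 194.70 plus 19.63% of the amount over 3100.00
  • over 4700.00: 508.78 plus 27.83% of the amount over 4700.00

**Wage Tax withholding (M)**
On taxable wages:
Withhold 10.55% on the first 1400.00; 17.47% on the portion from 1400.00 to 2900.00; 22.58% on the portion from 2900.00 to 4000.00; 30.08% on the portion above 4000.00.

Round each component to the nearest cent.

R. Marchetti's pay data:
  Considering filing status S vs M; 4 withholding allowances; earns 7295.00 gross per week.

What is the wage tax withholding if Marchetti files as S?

Wage Tax (S): taxable = 7295.00 − 4×209.00 = 6459.00
  508.78 + 27.83% × (6459.00 − 4700.00) = 508.78 + 27.83% × 1759.00 = 998.31

998.31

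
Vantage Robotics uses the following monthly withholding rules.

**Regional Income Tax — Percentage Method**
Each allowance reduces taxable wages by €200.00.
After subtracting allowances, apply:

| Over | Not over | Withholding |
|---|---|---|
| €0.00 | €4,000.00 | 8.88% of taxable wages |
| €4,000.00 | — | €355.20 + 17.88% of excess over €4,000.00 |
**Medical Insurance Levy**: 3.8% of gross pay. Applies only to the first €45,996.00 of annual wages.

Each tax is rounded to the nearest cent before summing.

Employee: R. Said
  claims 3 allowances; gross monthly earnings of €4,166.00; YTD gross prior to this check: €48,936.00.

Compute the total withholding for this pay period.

Regional Income Tax: taxable = €4,166.00 − 3×€200.00 = €3,566.00
  8.88% × €3,566.00 = €316.66
Medical Insurance Levy: YTD €48,936.00 ≥ cap €45,996.00 → €0.00
Total: €316.66 + €0.00 = €316.66

€316.66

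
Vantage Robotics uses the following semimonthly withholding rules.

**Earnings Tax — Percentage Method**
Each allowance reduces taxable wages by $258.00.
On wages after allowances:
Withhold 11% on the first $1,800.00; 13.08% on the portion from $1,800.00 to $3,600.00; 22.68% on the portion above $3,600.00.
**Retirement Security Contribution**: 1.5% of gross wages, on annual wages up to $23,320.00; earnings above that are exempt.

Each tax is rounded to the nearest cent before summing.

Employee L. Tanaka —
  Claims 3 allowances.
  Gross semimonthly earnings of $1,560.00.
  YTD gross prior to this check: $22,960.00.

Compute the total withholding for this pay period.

$91.86

Earnings Tax: taxable = $1,560.00 − 3×$258.00 = $786.00
  11% × $786.00 = $86.46
Retirement Security Contribution: cap $23,320.00 − YTD $22,960.00 = $360.00 subject; 1.5% × $360.00 = $5.40
Total: $86.46 + $5.40 = $91.86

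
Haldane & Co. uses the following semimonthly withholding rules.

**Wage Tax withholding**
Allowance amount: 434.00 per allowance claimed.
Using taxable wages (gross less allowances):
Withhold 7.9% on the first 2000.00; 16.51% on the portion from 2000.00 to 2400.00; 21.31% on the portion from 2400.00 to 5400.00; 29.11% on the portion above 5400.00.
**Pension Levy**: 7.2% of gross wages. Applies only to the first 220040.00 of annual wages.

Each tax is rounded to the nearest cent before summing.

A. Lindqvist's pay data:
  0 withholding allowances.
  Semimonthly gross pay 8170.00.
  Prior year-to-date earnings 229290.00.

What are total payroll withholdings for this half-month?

Wage Tax: taxable = 8170.00
  863.34 + 29.11% × (8170.00 − 5400.00) = 863.34 + 29.11% × 2770.00 = 1669.69
Pension Levy: YTD 229290.00 ≥ cap 220040.00 → 0.00
Total: 1669.69 + 0.00 = 1669.69

1669.69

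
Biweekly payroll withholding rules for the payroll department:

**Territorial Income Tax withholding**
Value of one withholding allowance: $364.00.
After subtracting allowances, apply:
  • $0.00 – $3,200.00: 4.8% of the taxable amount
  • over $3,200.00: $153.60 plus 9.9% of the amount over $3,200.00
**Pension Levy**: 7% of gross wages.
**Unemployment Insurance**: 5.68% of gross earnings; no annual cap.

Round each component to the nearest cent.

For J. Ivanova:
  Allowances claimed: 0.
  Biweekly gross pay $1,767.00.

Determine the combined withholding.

Territorial Income Tax: taxable = $1,767.00
  4.8% × $1,767.00 = $84.82
Pension Levy: 7% × $1,767.00 = $123.69
Unemployment Insurance: 5.68% × $1,767.00 = $100.37
Total: $84.82 + $123.69 + $100.37 = $308.88

$308.88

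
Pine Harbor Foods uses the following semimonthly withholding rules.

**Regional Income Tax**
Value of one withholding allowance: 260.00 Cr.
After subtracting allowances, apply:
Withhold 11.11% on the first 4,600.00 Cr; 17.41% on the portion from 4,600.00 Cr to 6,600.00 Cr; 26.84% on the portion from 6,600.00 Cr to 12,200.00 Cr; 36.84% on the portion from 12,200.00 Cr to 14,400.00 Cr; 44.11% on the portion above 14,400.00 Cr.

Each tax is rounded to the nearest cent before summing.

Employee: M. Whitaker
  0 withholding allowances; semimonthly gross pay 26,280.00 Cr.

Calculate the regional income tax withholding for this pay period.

8,413.05 Cr

Regional Income Tax: taxable = 26,280.00 Cr
  3,172.78 Cr + 44.11% × (26,280.00 Cr − 14,400.00 Cr) = 3,172.78 Cr + 44.11% × 11,880.00 Cr = 8,413.05 Cr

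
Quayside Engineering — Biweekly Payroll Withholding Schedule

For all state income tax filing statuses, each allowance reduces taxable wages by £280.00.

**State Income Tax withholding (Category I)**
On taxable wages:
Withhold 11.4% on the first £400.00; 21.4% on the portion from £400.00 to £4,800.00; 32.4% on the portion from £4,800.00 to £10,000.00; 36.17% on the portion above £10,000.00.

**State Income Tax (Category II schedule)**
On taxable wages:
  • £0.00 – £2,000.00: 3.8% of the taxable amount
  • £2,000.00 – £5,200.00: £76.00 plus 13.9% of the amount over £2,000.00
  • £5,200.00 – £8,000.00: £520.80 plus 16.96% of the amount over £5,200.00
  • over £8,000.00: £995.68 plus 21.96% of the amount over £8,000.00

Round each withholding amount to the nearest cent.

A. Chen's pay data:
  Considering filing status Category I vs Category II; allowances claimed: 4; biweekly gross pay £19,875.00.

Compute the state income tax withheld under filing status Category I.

£5,838.68

State Income Tax (Category I): taxable = £19,875.00 − 4×£280.00 = £18,755.00
  £2,672.00 + 36.17% × (£18,755.00 − £10,000.00) = £2,672.00 + 36.17% × £8,755.00 = £5,838.68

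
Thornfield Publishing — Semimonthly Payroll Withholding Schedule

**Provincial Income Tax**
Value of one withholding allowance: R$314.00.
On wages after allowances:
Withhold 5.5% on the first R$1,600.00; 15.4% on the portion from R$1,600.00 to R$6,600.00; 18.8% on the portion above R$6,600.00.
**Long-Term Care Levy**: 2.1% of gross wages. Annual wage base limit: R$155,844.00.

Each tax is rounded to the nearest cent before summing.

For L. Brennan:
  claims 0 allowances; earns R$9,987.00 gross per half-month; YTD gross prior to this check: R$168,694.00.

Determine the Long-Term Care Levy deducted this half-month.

R$0.00

Long-Term Care Levy: YTD R$168,694.00 ≥ cap R$155,844.00 → R$0.00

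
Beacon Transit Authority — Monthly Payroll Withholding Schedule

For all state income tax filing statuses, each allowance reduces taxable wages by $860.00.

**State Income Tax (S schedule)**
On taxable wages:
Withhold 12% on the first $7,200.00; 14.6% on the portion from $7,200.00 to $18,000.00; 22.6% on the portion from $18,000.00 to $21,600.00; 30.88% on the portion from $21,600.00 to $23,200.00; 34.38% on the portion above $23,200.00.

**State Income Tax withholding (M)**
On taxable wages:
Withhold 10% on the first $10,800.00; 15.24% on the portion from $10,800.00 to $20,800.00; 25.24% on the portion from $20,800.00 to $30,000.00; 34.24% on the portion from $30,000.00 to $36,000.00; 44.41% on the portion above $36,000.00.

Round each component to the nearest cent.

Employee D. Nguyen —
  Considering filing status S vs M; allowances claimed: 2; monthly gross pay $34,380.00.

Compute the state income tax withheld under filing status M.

$5,836.86

State Income Tax (M): taxable = $34,380.00 − 2×$860.00 = $32,660.00
  $4,926.08 + 34.24% × ($32,660.00 − $30,000.00) = $4,926.08 + 34.24% × $2,660.00 = $5,836.86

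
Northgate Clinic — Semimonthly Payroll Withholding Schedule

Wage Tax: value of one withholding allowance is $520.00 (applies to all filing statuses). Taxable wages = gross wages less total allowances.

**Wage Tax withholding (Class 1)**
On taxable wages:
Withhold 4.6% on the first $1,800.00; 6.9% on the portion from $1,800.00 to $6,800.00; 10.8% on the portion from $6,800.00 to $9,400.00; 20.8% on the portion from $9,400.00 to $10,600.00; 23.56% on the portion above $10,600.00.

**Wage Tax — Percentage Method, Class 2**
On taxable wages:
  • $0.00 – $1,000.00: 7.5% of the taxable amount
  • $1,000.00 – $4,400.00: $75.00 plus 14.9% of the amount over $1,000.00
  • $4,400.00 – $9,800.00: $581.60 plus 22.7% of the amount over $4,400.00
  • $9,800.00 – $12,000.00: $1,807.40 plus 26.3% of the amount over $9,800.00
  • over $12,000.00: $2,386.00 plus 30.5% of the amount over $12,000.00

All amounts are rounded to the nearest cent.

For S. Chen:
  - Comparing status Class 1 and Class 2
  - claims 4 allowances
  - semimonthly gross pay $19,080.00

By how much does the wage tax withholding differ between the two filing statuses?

$1,444.96

Wage Tax (Class 1): taxable = $19,080.00 − 4×$520.00 = $17,000.00
  $958.20 + 23.56% × ($17,000.00 − $10,600.00) = $958.20 + 23.56% × $6,400.00 = $2,466.04
Wage Tax (Class 2): taxable = $19,080.00 − 4×$520.00 = $17,000.00
  $2,386.00 + 30.5% × ($17,000.00 − $12,000.00) = $2,386.00 + 30.5% × $5,000.00 = $3,911.00
Difference: |$2,466.04 − $3,911.00| = $1,444.96 (higher under Class 2)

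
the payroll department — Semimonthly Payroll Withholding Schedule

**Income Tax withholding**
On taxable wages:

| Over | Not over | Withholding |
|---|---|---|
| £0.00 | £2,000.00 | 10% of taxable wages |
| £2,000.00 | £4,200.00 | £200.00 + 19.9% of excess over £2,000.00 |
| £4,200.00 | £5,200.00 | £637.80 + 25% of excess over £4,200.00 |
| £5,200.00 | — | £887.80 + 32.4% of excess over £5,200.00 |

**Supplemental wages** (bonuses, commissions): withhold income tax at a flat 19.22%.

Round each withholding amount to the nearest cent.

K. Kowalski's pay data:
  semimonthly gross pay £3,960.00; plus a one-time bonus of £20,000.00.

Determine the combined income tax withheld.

Income Tax: taxable = £3,960.00
  £200.00 + 19.9% × (£3,960.00 − £2,000.00) = £200.00 + 19.9% × £1,960.00 = £590.04
Supplemental (19.22% flat on bonus): 19.22% × £20,000.00 = £3,844.00
Total income tax: £590.04 + £3,844.00 = £4,434.04

£4,434.04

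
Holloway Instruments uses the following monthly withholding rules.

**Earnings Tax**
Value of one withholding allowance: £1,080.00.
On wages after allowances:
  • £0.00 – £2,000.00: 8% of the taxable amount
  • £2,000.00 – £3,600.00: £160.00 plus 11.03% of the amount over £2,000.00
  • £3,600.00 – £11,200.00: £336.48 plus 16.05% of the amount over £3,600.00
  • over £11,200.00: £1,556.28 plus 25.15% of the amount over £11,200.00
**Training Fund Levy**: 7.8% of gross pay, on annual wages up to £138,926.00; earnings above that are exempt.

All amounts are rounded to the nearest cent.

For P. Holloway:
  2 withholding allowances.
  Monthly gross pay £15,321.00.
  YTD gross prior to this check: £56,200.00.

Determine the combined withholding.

£3,244.51

Earnings Tax: taxable = £15,321.00 − 2×£1,080.00 = £13,161.00
  £1,556.28 + 25.15% × (£13,161.00 − £11,200.00) = £1,556.28 + 25.15% × £1,961.00 = £2,049.47
Training Fund Levy: 7.8% × £15,321.00 = £1,195.04
Total: £2,049.47 + £1,195.04 = £3,244.51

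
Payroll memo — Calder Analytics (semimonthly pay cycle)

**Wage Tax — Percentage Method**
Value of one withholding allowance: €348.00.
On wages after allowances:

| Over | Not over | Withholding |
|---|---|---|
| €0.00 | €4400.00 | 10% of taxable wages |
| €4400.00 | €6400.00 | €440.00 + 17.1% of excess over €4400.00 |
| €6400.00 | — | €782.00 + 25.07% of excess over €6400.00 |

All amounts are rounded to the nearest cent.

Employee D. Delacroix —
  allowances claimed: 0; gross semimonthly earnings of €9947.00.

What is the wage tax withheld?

Wage Tax: taxable = €9947.00
  €782.00 + 25.07% × (€9947.00 − €6400.00) = €782.00 + 25.07% × €3547.00 = €1671.23

€1671.23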